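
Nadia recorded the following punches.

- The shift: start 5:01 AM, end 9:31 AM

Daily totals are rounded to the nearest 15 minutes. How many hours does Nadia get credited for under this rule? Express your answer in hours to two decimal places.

The shift: 5:01 AM–9:31 AM = 4 h 30 min → rounds to 4 h 30 min

4.50 hours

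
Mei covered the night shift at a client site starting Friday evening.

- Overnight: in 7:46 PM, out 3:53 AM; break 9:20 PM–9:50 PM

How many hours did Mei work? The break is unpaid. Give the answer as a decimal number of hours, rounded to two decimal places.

Overnight: 7:46 PM → midnight = 4 h 14 min; midnight → 3:53 AM = 3 h 53 min; span 8 h 7 min; less 30 min break → 7 h 37 min

7.62 hours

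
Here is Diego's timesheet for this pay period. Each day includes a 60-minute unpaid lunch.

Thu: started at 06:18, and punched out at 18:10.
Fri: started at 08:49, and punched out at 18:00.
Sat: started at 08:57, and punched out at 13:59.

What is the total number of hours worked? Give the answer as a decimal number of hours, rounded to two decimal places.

23.08 hours

Thu: 06:18–18:10 = 11 h 52 min; less 60 min break → 10 h 52 min
Fri: 08:49–18:00 = 9 h 11 min; less 60 min break → 8 h 11 min
Sat: 08:57–13:59 = 5 h 2 min; less 60 min break → 4 h 2 min
Total: 10 h 52 min + 8 h 11 min + 4 h 2 min = 23 h 5 min.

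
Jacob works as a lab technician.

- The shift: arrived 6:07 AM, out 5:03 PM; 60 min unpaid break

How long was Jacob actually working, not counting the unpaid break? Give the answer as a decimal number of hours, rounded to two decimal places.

9.93 hours

The shift: 6:07 AM–5:03 PM = 10 h 56 min; less 60 min break → 9 h 56 min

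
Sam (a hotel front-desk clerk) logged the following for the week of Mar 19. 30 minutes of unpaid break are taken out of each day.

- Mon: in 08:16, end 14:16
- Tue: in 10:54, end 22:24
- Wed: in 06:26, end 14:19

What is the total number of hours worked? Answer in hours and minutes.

23 h 53 min

Mon: 08:16–14:16 = 6 h 0 min; less 30 min break → 5 h 30 min
Tue: 10:54–22:24 = 11 h 30 min; less 30 min break → 11 h 0 min
Wed: 06:26–14:19 = 7 h 53 min; less 30 min break → 7 h 23 min
Total: 5 h 30 min + 11 h 0 min + 7 h 23 min = 23 h 53 min.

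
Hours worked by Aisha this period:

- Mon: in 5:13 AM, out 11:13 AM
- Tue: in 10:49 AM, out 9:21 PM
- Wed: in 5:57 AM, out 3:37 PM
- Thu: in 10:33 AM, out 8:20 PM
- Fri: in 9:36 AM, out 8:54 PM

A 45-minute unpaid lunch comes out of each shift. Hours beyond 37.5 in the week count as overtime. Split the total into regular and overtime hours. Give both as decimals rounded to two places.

Mon: 5:13 AM–11:13 AM = 6 h 0 min; less 45 min break → 5 h 15 min
Tue: 10:49 AM–9:21 PM = 10 h 32 min; less 45 min break → 9 h 47 min
Wed: 5:57 AM–3:37 PM = 9 h 40 min; less 45 min break → 8 h 55 min
Thu: 10:33 AM–8:20 PM = 9 h 47 min; less 45 min break → 9 h 2 min
Fri: 9:36 AM–8:54 PM = 11 h 18 min; less 45 min break → 10 h 33 min
Total worked: 43 h 32 min = 43.53 h.
Threshold 37.5 h → overtime 6 h 2 min, regular 37 h 30 min.

Regular 37.50 hours, overtime 6.03 hours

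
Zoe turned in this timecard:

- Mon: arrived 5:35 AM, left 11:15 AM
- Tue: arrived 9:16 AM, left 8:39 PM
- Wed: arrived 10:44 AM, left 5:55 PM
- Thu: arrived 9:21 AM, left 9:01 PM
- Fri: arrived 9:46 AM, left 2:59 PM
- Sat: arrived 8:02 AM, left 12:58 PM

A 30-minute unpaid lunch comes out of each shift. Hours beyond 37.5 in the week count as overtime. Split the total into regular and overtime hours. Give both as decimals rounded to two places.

Regular 37.50 hours, overtime 5.55 hours

Mon: 5:35 AM–11:15 AM = 5 h 40 min; less 30 min break → 5 h 10 min
Tue: 9:16 AM–8:39 PM = 11 h 23 min; less 30 min break → 10 h 53 min
Wed: 10:44 AM–5:55 PM = 7 h 11 min; less 30 min break → 6 h 41 min
Thu: 9:21 AM–9:01 PM = 11 h 40 min; less 30 min break → 11 h 10 min
Fri: 9:46 AM–2:59 PM = 5 h 13 min; less 30 min break → 4 h 43 min
Sat: 8:02 AM–12:58 PM = 4 h 56 min; less 30 min break → 4 h 26 min
Total worked: 43 h 3 min = 43.05 h.
Threshold 37.5 h → overtime 5 h 33 min, regular 37 h 30 min.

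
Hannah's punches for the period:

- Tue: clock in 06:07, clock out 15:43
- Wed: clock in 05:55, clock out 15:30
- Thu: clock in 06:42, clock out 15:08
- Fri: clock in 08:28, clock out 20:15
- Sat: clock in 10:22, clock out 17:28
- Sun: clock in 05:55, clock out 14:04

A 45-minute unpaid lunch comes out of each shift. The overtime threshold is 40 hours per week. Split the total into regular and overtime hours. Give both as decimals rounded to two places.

Tue: 06:07–15:43 = 9 h 36 min; less 45 min break → 8 h 51 min
Wed: 05:55–15:30 = 9 h 35 min; less 45 min break → 8 h 50 min
Thu: 06:42–15:08 = 8 h 26 min; less 45 min break → 7 h 41 min
Fri: 08:28–20:15 = 11 h 47 min; less 45 min break → 11 h 2 min
Sat: 10:22–17:28 = 7 h 6 min; less 45 min break → 6 h 21 min
Sun: 05:55–14:04 = 8 h 9 min; less 45 min break → 7 h 24 min
Total worked: 50 h 9 min = 50.15 h.
Threshold 40 h → overtime 10 h 9 min, regular 40 h 0 min.

Regular 40.00 hours, overtime 10.15 hours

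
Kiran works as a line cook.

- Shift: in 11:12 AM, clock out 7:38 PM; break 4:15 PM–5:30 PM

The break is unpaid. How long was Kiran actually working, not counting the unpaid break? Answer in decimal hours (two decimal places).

7.18 hours

Shift: 11:12 AM–7:38 PM = 8 h 26 min; less 75 min break → 7 h 11 min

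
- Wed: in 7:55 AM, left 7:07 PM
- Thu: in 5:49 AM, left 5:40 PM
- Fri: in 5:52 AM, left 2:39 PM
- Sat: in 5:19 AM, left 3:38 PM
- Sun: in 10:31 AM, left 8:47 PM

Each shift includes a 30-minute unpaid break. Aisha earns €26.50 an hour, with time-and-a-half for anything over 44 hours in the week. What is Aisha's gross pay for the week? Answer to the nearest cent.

€1401.19

Wed: 7:55 AM–7:07 PM = 11 h 12 min; less 30 min break → 10 h 42 min
Thu: 5:49 AM–5:40 PM = 11 h 51 min; less 30 min break → 11 h 21 min
Fri: 5:52 AM–2:39 PM = 8 h 47 min; less 30 min break → 8 h 17 min
Sat: 5:19 AM–3:38 PM = 10 h 19 min; less 30 min break → 9 h 49 min
Sun: 10:31 AM–8:47 PM = 10 h 16 min; less 30 min break → 9 h 46 min
Total worked: 49 h 55 min = 2995 min.
Regular 44 h 0 min = 2640 min at €26.50/h; overtime 5 h 55 min = 355 min at €39.75/h.
Pay = (2640 × €26.50 + 355 × €39.75) ÷ 60 = €1401.19.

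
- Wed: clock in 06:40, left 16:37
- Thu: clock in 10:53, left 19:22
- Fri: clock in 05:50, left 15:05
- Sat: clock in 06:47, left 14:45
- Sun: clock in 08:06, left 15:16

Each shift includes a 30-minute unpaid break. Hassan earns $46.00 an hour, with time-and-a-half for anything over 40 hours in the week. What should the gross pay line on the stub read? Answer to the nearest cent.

Wed: 06:40–16:37 = 9 h 57 min; less 30 min break → 9 h 27 min
Thu: 10:53–19:22 = 8 h 29 min; less 30 min break → 7 h 59 min
Fri: 05:50–15:05 = 9 h 15 min; less 30 min break → 8 h 45 min
Sat: 06:47–14:45 = 7 h 58 min; less 30 min break → 7 h 28 min
Sun: 08:06–15:16 = 7 h 10 min; less 30 min break → 6 h 40 min
Total worked: 40 h 19 min = 2419 min.
Regular 40 h 0 min = 2400 min at $46.00/h; overtime 0 h 19 min = 19 min at $69.00/h.
Pay = (2400 × $46.00 + 19 × $69.00) ÷ 60 = $1861.85.

$1861.85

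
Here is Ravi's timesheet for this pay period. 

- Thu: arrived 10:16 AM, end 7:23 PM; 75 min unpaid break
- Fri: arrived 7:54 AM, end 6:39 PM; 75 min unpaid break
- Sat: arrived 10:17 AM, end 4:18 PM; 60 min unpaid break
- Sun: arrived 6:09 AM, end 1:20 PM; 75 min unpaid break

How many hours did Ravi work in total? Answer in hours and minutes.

Thu: 10:16 AM–7:23 PM = 9 h 7 min; less 75 min break → 7 h 52 min
Fri: 7:54 AM–6:39 PM = 10 h 45 min; less 75 min break → 9 h 30 min
Sat: 10:17 AM–4:18 PM = 6 h 1 min; less 60 min break → 5 h 1 min
Sun: 6:09 AM–1:20 PM = 7 h 11 min; less 75 min break → 5 h 56 min
Total: 7 h 52 min + 9 h 30 min + 5 h 1 min + 5 h 56 min = 28 h 19 min.

28 h 19 min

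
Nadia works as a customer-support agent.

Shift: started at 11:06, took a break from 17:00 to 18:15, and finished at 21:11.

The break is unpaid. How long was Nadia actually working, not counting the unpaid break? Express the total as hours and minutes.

Shift: 11:06–21:11 = 10 h 5 min; less 75 min break → 8 h 50 min

8 h 50 min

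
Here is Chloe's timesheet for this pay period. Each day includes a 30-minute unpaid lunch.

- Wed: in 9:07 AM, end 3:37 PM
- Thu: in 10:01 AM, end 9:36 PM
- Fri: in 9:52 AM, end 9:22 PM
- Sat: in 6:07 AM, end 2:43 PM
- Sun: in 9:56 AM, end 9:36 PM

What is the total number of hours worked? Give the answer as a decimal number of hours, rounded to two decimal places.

Wed: 9:07 AM–3:37 PM = 6 h 30 min; less 30 min break → 6 h 0 min
Thu: 10:01 AM–9:36 PM = 11 h 35 min; less 30 min break → 11 h 5 min
Fri: 9:52 AM–9:22 PM = 11 h 30 min; less 30 min break → 11 h 0 min
Sat: 6:07 AM–2:43 PM = 8 h 36 min; less 30 min break → 8 h 6 min
Sun: 9:56 AM–9:36 PM = 11 h 40 min; less 30 min break → 11 h 10 min
Total: 6 h 0 min + 11 h 5 min + 11 h 0 min + 8 h 6 min + 11 h 10 min = 47 h 21 min.

47.35 hours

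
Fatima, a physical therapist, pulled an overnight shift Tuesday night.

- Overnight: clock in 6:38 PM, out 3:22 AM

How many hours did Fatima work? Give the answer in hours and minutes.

Overnight: 6:38 PM → midnight = 5 h 22 min; midnight → 3:22 AM = 3 h 22 min; span 8 h 44 min

8 h 44 min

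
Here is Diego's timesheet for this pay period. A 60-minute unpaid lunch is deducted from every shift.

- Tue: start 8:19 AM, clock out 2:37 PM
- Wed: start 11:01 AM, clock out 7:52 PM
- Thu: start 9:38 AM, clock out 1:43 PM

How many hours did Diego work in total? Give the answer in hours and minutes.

Tue: 8:19 AM–2:37 PM = 6 h 18 min; less 60 min break → 5 h 18 min
Wed: 11:01 AM–7:52 PM = 8 h 51 min; less 60 min break → 7 h 51 min
Thu: 9:38 AM–1:43 PM = 4 h 5 min; less 60 min break → 3 h 5 min
Total: 5 h 18 min + 7 h 51 min + 3 h 5 min = 16 h 14 min.

16 h 14 min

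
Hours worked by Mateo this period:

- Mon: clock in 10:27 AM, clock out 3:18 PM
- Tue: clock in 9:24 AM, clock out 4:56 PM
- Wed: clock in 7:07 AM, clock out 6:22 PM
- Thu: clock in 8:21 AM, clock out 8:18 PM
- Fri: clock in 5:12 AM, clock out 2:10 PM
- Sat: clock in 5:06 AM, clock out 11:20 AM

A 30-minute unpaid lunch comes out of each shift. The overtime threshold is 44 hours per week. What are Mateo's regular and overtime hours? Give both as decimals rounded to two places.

Mon: 10:27 AM–3:18 PM = 4 h 51 min; less 30 min break → 4 h 21 min
Tue: 9:24 AM–4:56 PM = 7 h 32 min; less 30 min break → 7 h 2 min
Wed: 7:07 AM–6:22 PM = 11 h 15 min; less 30 min break → 10 h 45 min
Thu: 8:21 AM–8:18 PM = 11 h 57 min; less 30 min break → 11 h 27 min
Fri: 5:12 AM–2:10 PM = 8 h 58 min; less 30 min break → 8 h 28 min
Sat: 5:06 AM–11:20 AM = 6 h 14 min; less 30 min break → 5 h 44 min
Total worked: 47 h 47 min = 47.78 h.
Threshold 44 h → overtime 3 h 47 min, regular 44 h 0 min.

Regular 44.00 hours, overtime 3.78 hours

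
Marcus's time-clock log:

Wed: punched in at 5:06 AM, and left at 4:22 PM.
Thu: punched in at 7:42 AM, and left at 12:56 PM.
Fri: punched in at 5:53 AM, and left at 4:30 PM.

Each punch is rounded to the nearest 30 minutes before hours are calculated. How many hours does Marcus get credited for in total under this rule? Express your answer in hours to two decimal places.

Wed: in 5:06 AM→5:00 AM, out 4:22 PM→4:30 PM; 11 h 30 min
Thu: in 7:42 AM→7:30 AM, out 12:56 PM→1:00 PM; 5 h 30 min
Fri: in 5:53 AM→6:00 AM, out 4:30 PM→4:30 PM; 10 h 30 min
Total credited: 27 h 30 min.

27.50 hours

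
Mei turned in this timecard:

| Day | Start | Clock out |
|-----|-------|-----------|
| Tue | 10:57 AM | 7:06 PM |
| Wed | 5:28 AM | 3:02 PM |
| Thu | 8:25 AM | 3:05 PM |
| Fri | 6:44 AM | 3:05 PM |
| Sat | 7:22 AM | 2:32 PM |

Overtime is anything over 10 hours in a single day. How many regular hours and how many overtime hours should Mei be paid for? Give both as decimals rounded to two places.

Tue: 10:57 AM–7:06 PM = 8 h 9 min
Wed: 5:28 AM–3:02 PM = 9 h 34 min
Thu: 8:25 AM–3:05 PM = 6 h 40 min
Fri: 6:44 AM–3:05 PM = 8 h 21 min
Sat: 7:22 AM–2:32 PM = 7 h 10 min
Tue reg 8 h 9 min / OT 0 h 0 min; Wed reg 9 h 34 min / OT 0 h 0 min; Thu reg 6 h 40 min / OT 0 h 0 min; Fri reg 8 h 21 min / OT 0 h 0 min; Sat reg 7 h 10 min / OT 0 h 0 min.
Totals: regular 39 h 54 min, overtime 0 h 0 min.

Regular 39.90 hours, overtime 0.00 hours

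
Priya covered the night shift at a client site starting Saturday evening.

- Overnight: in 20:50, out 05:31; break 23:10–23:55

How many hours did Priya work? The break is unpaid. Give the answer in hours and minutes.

Overnight: 20:50 → midnight = 3 h 10 min; midnight → 05:31 = 5 h 31 min; span 8 h 41 min; less 45 min break → 7 h 56 min

7 h 56 min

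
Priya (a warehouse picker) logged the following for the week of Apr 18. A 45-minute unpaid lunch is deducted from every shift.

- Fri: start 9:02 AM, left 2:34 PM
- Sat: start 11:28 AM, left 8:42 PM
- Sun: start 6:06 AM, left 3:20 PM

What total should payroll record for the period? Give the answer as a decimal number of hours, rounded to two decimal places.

Fri: 9:02 AM–2:34 PM = 5 h 32 min; less 45 min break → 4 h 47 min
Sat: 11:28 AM–8:42 PM = 9 h 14 min; less 45 min break → 8 h 29 min
Sun: 6:06 AM–3:20 PM = 9 h 14 min; less 45 min break → 8 h 29 min
Total: 4 h 47 min + 8 h 29 min + 8 h 29 min = 21 h 45 min.

21.75 hours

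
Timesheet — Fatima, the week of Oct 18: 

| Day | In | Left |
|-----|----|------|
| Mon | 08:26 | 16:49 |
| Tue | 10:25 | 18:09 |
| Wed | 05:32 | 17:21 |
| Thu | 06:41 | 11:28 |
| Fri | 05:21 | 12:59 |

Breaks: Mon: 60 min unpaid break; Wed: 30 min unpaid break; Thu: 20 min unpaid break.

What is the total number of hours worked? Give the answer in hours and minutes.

38 h 31 min

Mon: 08:26–16:49 = 8 h 23 min; less 60 min break → 7 h 23 min
Tue: 10:25–18:09 = 7 h 44 min
Wed: 05:32–17:21 = 11 h 49 min; less 30 min break → 11 h 19 min
Thu: 06:41–11:28 = 4 h 47 min; less 20 min break → 4 h 27 min
Fri: 05:21–12:59 = 7 h 38 min
Total: 7 h 23 min + 7 h 44 min + 11 h 19 min + 4 h 27 min + 7 h 38 min = 38 h 31 min.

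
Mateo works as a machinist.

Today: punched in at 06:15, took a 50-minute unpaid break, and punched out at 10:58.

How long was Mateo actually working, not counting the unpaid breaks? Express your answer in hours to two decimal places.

Today: 06:15–10:58 = 4 h 43 min; less 50 min break → 3 h 53 min

3.88 hours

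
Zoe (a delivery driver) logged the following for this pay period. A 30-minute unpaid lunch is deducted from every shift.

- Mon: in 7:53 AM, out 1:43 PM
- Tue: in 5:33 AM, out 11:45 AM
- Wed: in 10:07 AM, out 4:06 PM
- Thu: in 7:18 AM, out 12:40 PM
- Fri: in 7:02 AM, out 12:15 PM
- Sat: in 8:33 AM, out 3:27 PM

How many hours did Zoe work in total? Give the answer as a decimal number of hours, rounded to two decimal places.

Mon: 7:53 AM–1:43 PM = 5 h 50 min; less 30 min break → 5 h 20 min
Tue: 5:33 AM–11:45 AM = 6 h 12 min; less 30 min break → 5 h 42 min
Wed: 10:07 AM–4:06 PM = 5 h 59 min; less 30 min break → 5 h 29 min
Thu: 7:18 AM–12:40 PM = 5 h 22 min; less 30 min break → 4 h 52 min
Fri: 7:02 AM–12:15 PM = 5 h 13 min; less 30 min break → 4 h 43 min
Sat: 8:33 AM–3:27 PM = 6 h 54 min; less 30 min break → 6 h 24 min
Total: 5 h 20 min + 5 h 42 min + 5 h 29 min + 4 h 52 min + 4 h 43 min + 6 h 24 min = 32 h 30 min.

32.50 hours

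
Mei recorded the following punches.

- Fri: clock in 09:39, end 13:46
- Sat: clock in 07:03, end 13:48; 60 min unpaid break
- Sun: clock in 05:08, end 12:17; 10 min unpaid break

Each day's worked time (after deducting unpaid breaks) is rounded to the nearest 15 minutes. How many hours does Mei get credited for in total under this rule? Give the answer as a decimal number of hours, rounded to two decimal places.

Fri: 09:39–13:46 = 4 h 7 min → rounds to 4 h 0 min
Sat: 07:03–13:48 = 6 h 45 min − 60 min = 5 h 45 min → rounds to 5 h 45 min
Sun: 05:08–12:17 = 7 h 9 min − 10 min = 6 h 59 min → rounds to 7 h 0 min
Total credited: 16 h 45 min.

16.75 hours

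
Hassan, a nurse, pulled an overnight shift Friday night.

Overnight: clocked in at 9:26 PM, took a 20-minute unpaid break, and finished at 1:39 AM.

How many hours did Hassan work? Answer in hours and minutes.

Overnight: 9:26 PM → midnight = 2 h 34 min; midnight → 1:39 AM = 1 h 39 min; span 4 h 13 min; less 20 min break → 3 h 53 min

3 h 53 min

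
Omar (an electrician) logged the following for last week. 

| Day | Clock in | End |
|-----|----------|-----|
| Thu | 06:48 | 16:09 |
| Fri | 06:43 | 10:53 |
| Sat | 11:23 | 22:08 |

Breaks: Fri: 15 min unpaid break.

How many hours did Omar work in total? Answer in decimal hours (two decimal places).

24.02 hours

Thu: 06:48–16:09 = 9 h 21 min
Fri: 06:43–10:53 = 4 h 10 min; less 15 min break → 3 h 55 min
Sat: 11:23–22:08 = 10 h 45 min
Total: 9 h 21 min + 3 h 55 min + 10 h 45 min = 24 h 1 min.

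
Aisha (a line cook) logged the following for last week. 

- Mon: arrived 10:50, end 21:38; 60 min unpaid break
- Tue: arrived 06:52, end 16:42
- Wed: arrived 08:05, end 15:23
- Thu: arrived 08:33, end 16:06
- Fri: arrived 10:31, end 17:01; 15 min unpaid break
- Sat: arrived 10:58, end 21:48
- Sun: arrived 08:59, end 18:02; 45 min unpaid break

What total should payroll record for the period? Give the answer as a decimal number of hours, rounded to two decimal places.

Mon: 10:50–21:38 = 10 h 48 min; less 60 min break → 9 h 48 min
Tue: 06:52–16:42 = 9 h 50 min
Wed: 08:05–15:23 = 7 h 18 min
Thu: 08:33–16:06 = 7 h 33 min
Fri: 10:31–17:01 = 6 h 30 min; less 15 min break → 6 h 15 min
Sat: 10:58–21:48 = 10 h 50 min
Sun: 08:59–18:02 = 9 h 3 min; less 45 min break → 8 h 18 min
Total: 9 h 48 min + 9 h 50 min + 7 h 18 min + 7 h 33 min + 6 h 15 min + 10 h 50 min + 8 h 18 min = 59 h 52 min.

59.87 hours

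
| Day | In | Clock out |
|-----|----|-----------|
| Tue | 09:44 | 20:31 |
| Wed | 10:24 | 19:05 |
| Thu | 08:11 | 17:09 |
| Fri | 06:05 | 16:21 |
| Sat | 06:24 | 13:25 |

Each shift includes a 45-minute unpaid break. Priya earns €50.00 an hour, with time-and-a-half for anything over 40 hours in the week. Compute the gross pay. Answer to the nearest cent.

€2147.50

Tue: 09:44–20:31 = 10 h 47 min; less 45 min break → 10 h 2 min
Wed: 10:24–19:05 = 8 h 41 min; less 45 min break → 7 h 56 min
Thu: 08:11–17:09 = 8 h 58 min; less 45 min break → 8 h 13 min
Fri: 06:05–16:21 = 10 h 16 min; less 45 min break → 9 h 31 min
Sat: 06:24–13:25 = 7 h 1 min; less 45 min break → 6 h 16 min
Total worked: 41 h 58 min = 2518 min.
Regular 40 h 0 min = 2400 min at €50.00/h; overtime 1 h 58 min = 118 min at €75.00/h.
Pay = (2400 × €50.00 + 118 × €75.00) ÷ 60 = €2147.50.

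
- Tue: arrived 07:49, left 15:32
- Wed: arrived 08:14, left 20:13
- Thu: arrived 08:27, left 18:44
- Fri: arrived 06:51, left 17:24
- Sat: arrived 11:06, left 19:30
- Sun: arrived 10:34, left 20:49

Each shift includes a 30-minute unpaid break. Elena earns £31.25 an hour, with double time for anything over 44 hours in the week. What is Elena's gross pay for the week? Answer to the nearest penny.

£2136.46

Tue: 07:49–15:32 = 7 h 43 min; less 30 min break → 7 h 13 min
Wed: 08:14–20:13 = 11 h 59 min; less 30 min break → 11 h 29 min
Thu: 08:27–18:44 = 10 h 17 min; less 30 min break → 9 h 47 min
Fri: 06:51–17:24 = 10 h 33 min; less 30 min break → 10 h 3 min
Sat: 11:06–19:30 = 8 h 24 min; less 30 min break → 7 h 54 min
Sun: 10:34–20:49 = 10 h 15 min; less 30 min break → 9 h 45 min
Total worked: 56 h 11 min = 3371 min.
Regular 44 h 0 min = 2640 min at £31.25/h; overtime 12 h 11 min = 731 min at £62.50/h.
Pay = (2640 × £31.25 + 731 × £62.50) ÷ 60 = £2136.46.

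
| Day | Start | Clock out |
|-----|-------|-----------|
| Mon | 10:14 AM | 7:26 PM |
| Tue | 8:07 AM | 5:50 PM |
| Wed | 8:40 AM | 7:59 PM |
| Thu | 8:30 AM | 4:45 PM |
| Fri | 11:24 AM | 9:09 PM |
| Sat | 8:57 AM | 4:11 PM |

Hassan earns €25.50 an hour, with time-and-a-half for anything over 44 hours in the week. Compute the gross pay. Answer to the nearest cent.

Mon: 10:14 AM–7:26 PM = 9 h 12 min
Tue: 8:07 AM–5:50 PM = 9 h 43 min
Wed: 8:40 AM–7:59 PM = 11 h 19 min
Thu: 8:30 AM–4:45 PM = 8 h 15 min
Fri: 11:24 AM–9:09 PM = 9 h 45 min
Sat: 8:57 AM–4:11 PM = 7 h 14 min
Total worked: 55 h 28 min = 3328 min.
Regular 44 h 0 min = 2640 min at €25.50/h; overtime 11 h 28 min = 688 min at €38.25/h.
Pay = (2640 × €25.50 + 688 × €38.25) ÷ 60 = €1560.60.

€1560.60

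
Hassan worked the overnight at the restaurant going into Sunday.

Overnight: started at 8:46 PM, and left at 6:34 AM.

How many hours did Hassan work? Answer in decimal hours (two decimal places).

Overnight: 8:46 PM → midnight = 3 h 14 min; midnight → 6:34 AM = 6 h 34 min; span 9 h 48 min

9.80 hours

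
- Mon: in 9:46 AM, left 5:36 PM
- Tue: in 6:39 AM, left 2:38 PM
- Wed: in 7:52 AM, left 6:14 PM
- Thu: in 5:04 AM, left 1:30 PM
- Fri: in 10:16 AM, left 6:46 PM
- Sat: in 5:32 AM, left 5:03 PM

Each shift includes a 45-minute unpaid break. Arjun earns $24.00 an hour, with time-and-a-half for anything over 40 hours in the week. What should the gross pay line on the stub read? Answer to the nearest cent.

$1324.80

Mon: 9:46 AM–5:36 PM = 7 h 50 min; less 45 min break → 7 h 5 min
Tue: 6:39 AM–2:38 PM = 7 h 59 min; less 45 min break → 7 h 14 min
Wed: 7:52 AM–6:14 PM = 10 h 22 min; less 45 min break → 9 h 37 min
Thu: 5:04 AM–1:30 PM = 8 h 26 min; less 45 min break → 7 h 41 min
Fri: 10:16 AM–6:46 PM = 8 h 30 min; less 45 min break → 7 h 45 min
Sat: 5:32 AM–5:03 PM = 11 h 31 min; less 45 min break → 10 h 46 min
Total worked: 50 h 8 min = 3008 min.
Regular 40 h 0 min = 2400 min at $24.00/h; overtime 10 h 8 min = 608 min at $36.00/h.
Pay = (2400 × $24.00 + 608 × $36.00) ÷ 60 = $1324.80.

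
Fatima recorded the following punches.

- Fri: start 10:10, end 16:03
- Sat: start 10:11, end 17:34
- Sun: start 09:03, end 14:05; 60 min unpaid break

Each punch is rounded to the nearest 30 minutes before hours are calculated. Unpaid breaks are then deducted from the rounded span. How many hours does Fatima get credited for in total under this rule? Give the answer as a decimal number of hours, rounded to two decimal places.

17.50 hours

Fri: in 10:10→10:00, out 16:03→16:00; 6 h 0 min
Sat: in 10:11→10:00, out 17:34→17:30; 7 h 30 min
Sun: in 09:03→09:00, out 14:05→14:00; 5 h 0 min − 60 min = 4 h 0 min
Total credited: 17 h 30 min.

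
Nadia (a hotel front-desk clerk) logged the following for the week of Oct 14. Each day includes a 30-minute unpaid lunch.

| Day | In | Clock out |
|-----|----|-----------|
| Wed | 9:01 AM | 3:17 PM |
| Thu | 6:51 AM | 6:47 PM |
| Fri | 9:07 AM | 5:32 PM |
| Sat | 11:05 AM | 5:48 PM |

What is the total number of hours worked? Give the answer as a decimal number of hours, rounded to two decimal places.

Wed: 9:01 AM–3:17 PM = 6 h 16 min; less 30 min break → 5 h 46 min
Thu: 6:51 AM–6:47 PM = 11 h 56 min; less 30 min break → 11 h 26 min
Fri: 9:07 AM–5:32 PM = 8 h 25 min; less 30 min break → 7 h 55 min
Sat: 11:05 AM–5:48 PM = 6 h 43 min; less 30 min break → 6 h 13 min
Total: 5 h 46 min + 11 h 26 min + 7 h 55 min + 6 h 13 min = 31 h 20 min.

31.33 hours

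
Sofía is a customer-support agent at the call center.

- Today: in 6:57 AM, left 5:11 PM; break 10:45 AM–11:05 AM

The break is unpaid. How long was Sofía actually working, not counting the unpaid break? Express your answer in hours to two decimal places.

Today: 6:57 AM–5:11 PM = 10 h 14 min; less 20 min break → 9 h 54 min

9.90 hours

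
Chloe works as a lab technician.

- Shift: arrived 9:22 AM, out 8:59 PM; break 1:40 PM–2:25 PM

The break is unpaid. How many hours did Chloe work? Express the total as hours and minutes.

10 h 52 min

Shift: 9:22 AM–8:59 PM = 11 h 37 min; less 45 min break → 10 h 52 min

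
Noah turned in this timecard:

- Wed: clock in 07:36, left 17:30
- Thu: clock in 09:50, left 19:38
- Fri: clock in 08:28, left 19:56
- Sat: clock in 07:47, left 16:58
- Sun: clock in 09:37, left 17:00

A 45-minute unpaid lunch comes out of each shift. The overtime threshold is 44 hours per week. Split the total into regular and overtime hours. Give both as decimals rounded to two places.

Wed: 07:36–17:30 = 9 h 54 min; less 45 min break → 9 h 9 min
Thu: 09:50–19:38 = 9 h 48 min; less 45 min break → 9 h 3 min
Fri: 08:28–19:56 = 11 h 28 min; less 45 min break → 10 h 43 min
Sat: 07:47–16:58 = 9 h 11 min; less 45 min break → 8 h 26 min
Sun: 09:37–17:00 = 7 h 23 min; less 45 min break → 6 h 38 min
Total worked: 43 h 59 min = 43.98 h.
Threshold 44 h → overtime 0 h 0 min, regular 43 h 59 min.

Regular 43.98 hours, overtime 0.00 hours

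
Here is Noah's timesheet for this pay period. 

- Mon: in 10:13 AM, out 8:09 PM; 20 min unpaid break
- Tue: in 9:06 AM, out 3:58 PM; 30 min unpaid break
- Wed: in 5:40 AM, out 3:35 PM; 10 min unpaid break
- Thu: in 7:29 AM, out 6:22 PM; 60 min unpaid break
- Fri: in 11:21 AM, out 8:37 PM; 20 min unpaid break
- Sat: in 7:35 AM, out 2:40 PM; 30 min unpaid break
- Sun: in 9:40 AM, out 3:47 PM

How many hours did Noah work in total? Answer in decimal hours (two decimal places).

57.23 hours

Mon: 10:13 AM–8:09 PM = 9 h 56 min; less 20 min break → 9 h 36 min
Tue: 9:06 AM–3:58 PM = 6 h 52 min; less 30 min break → 6 h 22 min
Wed: 5:40 AM–3:35 PM = 9 h 55 min; less 10 min break → 9 h 45 min
Thu: 7:29 AM–6:22 PM = 10 h 53 min; less 60 min break → 9 h 53 min
Fri: 11:21 AM–8:37 PM = 9 h 16 min; less 20 min break → 8 h 56 min
Sat: 7:35 AM–2:40 PM = 7 h 5 min; less 30 min break → 6 h 35 min
Sun: 9:40 AM–3:47 PM = 6 h 7 min
Total: 9 h 36 min + 6 h 22 min + 9 h 45 min + 9 h 53 min + 8 h 56 min + 6 h 35 min + 6 h 7 min = 57 h 14 min.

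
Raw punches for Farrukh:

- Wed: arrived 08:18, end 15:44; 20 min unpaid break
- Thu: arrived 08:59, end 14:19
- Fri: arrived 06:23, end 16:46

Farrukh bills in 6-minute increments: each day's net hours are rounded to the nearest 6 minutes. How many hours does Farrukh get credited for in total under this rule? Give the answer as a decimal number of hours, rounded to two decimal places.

22.80 hours

Wed: 08:18–15:44 = 7 h 26 min − 20 min = 7 h 6 min → rounds to 7 h 6 min
Thu: 08:59–14:19 = 5 h 20 min → rounds to 5 h 18 min
Fri: 06:23–16:46 = 10 h 23 min → rounds to 10 h 24 min
Total credited: 22 h 48 min.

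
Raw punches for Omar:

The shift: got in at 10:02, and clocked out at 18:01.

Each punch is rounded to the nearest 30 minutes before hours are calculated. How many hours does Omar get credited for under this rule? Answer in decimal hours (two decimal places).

The shift: in 10:02→10:00, out 18:01→18:00; 8 h 0 min

8.00 hours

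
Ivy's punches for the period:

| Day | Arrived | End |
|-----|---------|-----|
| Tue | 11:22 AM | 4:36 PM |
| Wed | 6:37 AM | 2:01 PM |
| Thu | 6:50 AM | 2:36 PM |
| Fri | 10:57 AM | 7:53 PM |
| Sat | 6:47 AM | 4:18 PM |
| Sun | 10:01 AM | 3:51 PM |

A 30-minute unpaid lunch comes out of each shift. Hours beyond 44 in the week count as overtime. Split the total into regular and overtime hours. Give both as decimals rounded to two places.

Tue: 11:22 AM–4:36 PM = 5 h 14 min; less 30 min break → 4 h 44 min
Wed: 6:37 AM–2:01 PM = 7 h 24 min; less 30 min break → 6 h 54 min
Thu: 6:50 AM–2:36 PM = 7 h 46 min; less 30 min break → 7 h 16 min
Fri: 10:57 AM–7:53 PM = 8 h 56 min; less 30 min break → 8 h 26 min
Sat: 6:47 AM–4:18 PM = 9 h 31 min; less 30 min break → 9 h 1 min
Sun: 10:01 AM–3:51 PM = 5 h 50 min; less 30 min break → 5 h 20 min
Total worked: 41 h 41 min = 41.68 h.
Threshold 44 h → overtime 0 h 0 min, regular 41 h 41 min.

Regular 41.68 hours, overtime 0.00 hours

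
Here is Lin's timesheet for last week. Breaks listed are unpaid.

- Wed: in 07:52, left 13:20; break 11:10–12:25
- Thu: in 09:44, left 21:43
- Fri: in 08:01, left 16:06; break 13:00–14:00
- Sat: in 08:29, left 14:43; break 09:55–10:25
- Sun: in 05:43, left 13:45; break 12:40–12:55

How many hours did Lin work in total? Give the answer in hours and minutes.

Wed: 07:52–13:20 = 5 h 28 min; less 75 min break → 4 h 13 min
Thu: 09:44–21:43 = 11 h 59 min
Fri: 08:01–16:06 = 8 h 5 min; less 60 min break → 7 h 5 min
Sat: 08:29–14:43 = 6 h 14 min; less 30 min break → 5 h 44 min
Sun: 05:43–13:45 = 8 h 2 min; less 15 min break → 7 h 47 min
Total: 4 h 13 min + 11 h 59 min + 7 h 5 min + 5 h 44 min + 7 h 47 min = 36 h 48 min.

36 h 48 min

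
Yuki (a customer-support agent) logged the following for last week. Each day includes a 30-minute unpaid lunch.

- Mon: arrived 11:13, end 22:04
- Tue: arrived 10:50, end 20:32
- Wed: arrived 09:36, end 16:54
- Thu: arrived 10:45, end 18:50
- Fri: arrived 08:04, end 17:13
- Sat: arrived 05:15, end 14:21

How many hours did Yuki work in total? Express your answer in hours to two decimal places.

51.18 hours

Mon: 11:13–22:04 = 10 h 51 min; less 30 min break → 10 h 21 min
Tue: 10:50–20:32 = 9 h 42 min; less 30 min break → 9 h 12 min
Wed: 09:36–16:54 = 7 h 18 min; less 30 min break → 6 h 48 min
Thu: 10:45–18:50 = 8 h 5 min; less 30 min break → 7 h 35 min
Fri: 08:04–17:13 = 9 h 9 min; less 30 min break → 8 h 39 min
Sat: 05:15–14:21 = 9 h 6 min; less 30 min break → 8 h 36 min
Total: 10 h 21 min + 9 h 12 min + 6 h 48 min + 7 h 35 min + 8 h 39 min + 8 h 36 min = 51 h 11 min.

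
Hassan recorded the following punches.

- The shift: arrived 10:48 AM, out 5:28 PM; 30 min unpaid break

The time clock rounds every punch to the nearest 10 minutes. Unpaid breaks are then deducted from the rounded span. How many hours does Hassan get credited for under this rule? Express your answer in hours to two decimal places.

The shift: in 10:48 AM→10:50 AM, out 5:28 PM→5:30 PM; 6 h 40 min − 30 min = 6 h 10 min

6.17 hours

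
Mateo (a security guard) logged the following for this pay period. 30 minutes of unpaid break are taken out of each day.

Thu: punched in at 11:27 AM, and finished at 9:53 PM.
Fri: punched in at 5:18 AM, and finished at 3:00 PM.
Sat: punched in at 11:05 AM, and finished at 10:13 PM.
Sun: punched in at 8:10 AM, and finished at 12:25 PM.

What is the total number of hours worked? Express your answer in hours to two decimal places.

33.52 hours

Thu: 11:27 AM–9:53 PM = 10 h 26 min; less 30 min break → 9 h 56 min
Fri: 5:18 AM–3:00 PM = 9 h 42 min; less 30 min break → 9 h 12 min
Sat: 11:05 AM–10:13 PM = 11 h 8 min; less 30 min break → 10 h 38 min
Sun: 8:10 AM–12:25 PM = 4 h 15 min; less 30 min break → 3 h 45 min
Total: 9 h 56 min + 9 h 12 min + 10 h 38 min + 3 h 45 min = 33 h 31 min.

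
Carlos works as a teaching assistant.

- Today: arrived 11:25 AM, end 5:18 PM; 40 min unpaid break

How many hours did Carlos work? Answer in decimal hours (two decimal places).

5.22 hours

Today: 11:25 AM–5:18 PM = 5 h 53 min; less 40 min break → 5 h 13 min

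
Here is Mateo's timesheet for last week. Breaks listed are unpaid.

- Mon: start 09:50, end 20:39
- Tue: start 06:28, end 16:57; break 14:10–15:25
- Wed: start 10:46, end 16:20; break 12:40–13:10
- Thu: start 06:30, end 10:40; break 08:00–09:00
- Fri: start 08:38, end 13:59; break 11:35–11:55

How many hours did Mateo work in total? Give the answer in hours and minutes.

Mon: 09:50–20:39 = 10 h 49 min
Tue: 06:28–16:57 = 10 h 29 min; less 75 min break → 9 h 14 min
Wed: 10:46–16:20 = 5 h 34 min; less 30 min break → 5 h 4 min
Thu: 06:30–10:40 = 4 h 10 min; less 60 min break → 3 h 10 min
Fri: 08:38–13:59 = 5 h 21 min; less 20 min break → 5 h 1 min
Total: 10 h 49 min + 9 h 14 min + 5 h 4 min + 3 h 10 min + 5 h 1 min = 33 h 18 min.

33 h 18 min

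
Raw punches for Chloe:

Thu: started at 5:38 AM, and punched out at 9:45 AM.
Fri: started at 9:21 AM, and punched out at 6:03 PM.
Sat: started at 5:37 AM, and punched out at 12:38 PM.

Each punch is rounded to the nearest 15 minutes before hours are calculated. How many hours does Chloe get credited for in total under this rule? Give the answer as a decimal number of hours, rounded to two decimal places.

Thu: in 5:38 AM→5:45 AM, out 9:45 AM→9:45 AM; 4 h 0 min
Fri: in 9:21 AM→9:15 AM, out 6:03 PM→6:00 PM; 8 h 45 min
Sat: in 5:37 AM→5:30 AM, out 12:38 PM→12:45 PM; 7 h 15 min
Total credited: 20 h 0 min.

20.00 hours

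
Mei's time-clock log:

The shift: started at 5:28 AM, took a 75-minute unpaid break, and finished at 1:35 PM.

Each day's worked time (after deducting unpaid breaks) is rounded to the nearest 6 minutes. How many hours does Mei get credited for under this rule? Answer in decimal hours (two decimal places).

6.90 hours

The shift: 5:28 AM–1:35 PM = 8 h 7 min − 75 min = 6 h 52 min → rounds to 6 h 54 min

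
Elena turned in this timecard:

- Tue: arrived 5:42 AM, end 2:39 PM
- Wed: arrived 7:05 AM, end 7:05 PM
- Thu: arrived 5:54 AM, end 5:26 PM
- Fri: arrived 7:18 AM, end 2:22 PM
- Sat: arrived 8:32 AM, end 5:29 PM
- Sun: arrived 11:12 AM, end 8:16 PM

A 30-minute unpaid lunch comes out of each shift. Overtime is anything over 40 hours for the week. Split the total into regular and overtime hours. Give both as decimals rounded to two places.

Tue: 5:42 AM–2:39 PM = 8 h 57 min; less 30 min break → 8 h 27 min
Wed: 7:05 AM–7:05 PM = 12 h 0 min; less 30 min break → 11 h 30 min
Thu: 5:54 AM–5:26 PM = 11 h 32 min; less 30 min break → 11 h 2 min
Fri: 7:18 AM–2:22 PM = 7 h 4 min; less 30 min break → 6 h 34 min
Sat: 8:32 AM–5:29 PM = 8 h 57 min; less 30 min break → 8 h 27 min
Sun: 11:12 AM–8:16 PM = 9 h 4 min; less 30 min break → 8 h 34 min
Total worked: 54 h 34 min = 54.57 h.
Threshold 40 h → overtime 14 h 34 min, regular 40 h 0 min.

Regular 40.00 hours, overtime 14.57 hours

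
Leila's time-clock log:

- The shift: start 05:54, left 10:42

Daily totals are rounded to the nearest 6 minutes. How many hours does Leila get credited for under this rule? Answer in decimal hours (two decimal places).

4.80 hours

The shift: 05:54–10:42 = 4 h 48 min → rounds to 4 h 48 min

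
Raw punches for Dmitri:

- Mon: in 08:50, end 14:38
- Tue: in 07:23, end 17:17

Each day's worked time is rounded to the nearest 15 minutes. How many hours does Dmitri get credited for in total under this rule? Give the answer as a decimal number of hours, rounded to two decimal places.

15.75 hours

Mon: 08:50–14:38 = 5 h 48 min → rounds to 5 h 45 min
Tue: 07:23–17:17 = 9 h 54 min → rounds to 10 h 0 min
Total credited: 15 h 45 min.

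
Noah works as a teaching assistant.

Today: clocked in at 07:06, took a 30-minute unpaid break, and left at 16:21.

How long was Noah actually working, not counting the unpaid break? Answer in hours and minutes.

Today: 07:06–16:21 = 9 h 15 min; less 30 min break → 8 h 45 min

8 h 45 min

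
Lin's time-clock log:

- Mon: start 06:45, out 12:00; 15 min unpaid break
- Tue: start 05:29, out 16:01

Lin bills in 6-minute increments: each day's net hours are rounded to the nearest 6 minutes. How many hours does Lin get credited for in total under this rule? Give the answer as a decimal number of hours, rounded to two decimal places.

15.50 hours

Mon: 06:45–12:00 = 5 h 15 min − 15 min = 5 h 0 min → rounds to 5 h 0 min
Tue: 05:29–16:01 = 10 h 32 min → rounds to 10 h 30 min
Total credited: 15 h 30 min.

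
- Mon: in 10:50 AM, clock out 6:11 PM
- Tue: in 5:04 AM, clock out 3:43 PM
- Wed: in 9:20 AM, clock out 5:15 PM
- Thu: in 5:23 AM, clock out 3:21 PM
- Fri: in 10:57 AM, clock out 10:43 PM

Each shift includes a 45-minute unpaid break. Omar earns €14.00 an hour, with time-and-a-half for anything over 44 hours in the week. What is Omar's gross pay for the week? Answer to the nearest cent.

Mon: 10:50 AM–6:11 PM = 7 h 21 min; less 45 min break → 6 h 36 min
Tue: 5:04 AM–3:43 PM = 10 h 39 min; less 45 min break → 9 h 54 min
Wed: 9:20 AM–5:15 PM = 7 h 55 min; less 45 min break → 7 h 10 min
Thu: 5:23 AM–3:21 PM = 9 h 58 min; less 45 min break → 9 h 13 min
Fri: 10:57 AM–10:43 PM = 11 h 46 min; less 45 min break → 11 h 1 min
Total worked: 43 h 54 min = 2634 min.
Regular 43 h 54 min = 2634 min at €14.00/h; overtime 0 h 0 min = 0 min at €21.00/h.
Pay = (2634 × €14.00 + 0 × €21.00) ÷ 60 = €614.60.

€614.60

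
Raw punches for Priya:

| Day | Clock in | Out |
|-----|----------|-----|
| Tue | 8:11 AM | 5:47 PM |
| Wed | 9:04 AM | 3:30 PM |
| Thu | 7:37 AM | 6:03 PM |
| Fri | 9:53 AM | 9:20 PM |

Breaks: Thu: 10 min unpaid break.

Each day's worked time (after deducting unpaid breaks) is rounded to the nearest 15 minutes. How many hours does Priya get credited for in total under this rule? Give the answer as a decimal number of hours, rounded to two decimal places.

Tue: 8:11 AM–5:47 PM = 9 h 36 min → rounds to 9 h 30 min
Wed: 9:04 AM–3:30 PM = 6 h 26 min → rounds to 6 h 30 min
Thu: 7:37 AM–6:03 PM = 10 h 26 min − 10 min = 10 h 16 min → rounds to 10 h 15 min
Fri: 9:53 AM–9:20 PM = 11 h 27 min → rounds to 11 h 30 min
Total credited: 37 h 45 min.

37.75 hours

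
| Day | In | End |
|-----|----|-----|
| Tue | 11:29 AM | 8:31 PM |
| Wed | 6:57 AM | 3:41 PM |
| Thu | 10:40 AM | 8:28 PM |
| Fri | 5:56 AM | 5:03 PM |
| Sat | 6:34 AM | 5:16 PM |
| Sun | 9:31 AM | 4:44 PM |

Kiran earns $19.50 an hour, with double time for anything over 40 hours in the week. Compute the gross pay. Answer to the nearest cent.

Tue: 11:29 AM–8:31 PM = 9 h 2 min
Wed: 6:57 AM–3:41 PM = 8 h 44 min
Thu: 10:40 AM–8:28 PM = 9 h 48 min
Fri: 5:56 AM–5:03 PM = 11 h 7 min
Sat: 6:34 AM–5:16 PM = 10 h 42 min
Sun: 9:31 AM–4:44 PM = 7 h 13 min
Total worked: 56 h 36 min = 3396 min.
Regular 40 h 0 min = 2400 min at $19.50/h; overtime 16 h 36 min = 996 min at $39.00/h.
Pay = (2400 × $19.50 + 996 × $39.00) ÷ 60 = $1427.40.

$1427.40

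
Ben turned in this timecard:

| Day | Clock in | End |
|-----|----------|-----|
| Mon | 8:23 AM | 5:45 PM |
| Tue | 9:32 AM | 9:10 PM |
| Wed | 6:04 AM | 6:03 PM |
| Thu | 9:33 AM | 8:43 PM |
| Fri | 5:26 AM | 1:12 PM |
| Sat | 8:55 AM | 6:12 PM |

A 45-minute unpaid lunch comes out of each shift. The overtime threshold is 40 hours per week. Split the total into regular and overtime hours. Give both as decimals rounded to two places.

Regular 40.00 hours, overtime 16.70 hours

Mon: 8:23 AM–5:45 PM = 9 h 22 min; less 45 min break → 8 h 37 min
Tue: 9:32 AM–9:10 PM = 11 h 38 min; less 45 min break → 10 h 53 min
Wed: 6:04 AM–6:03 PM = 11 h 59 min; less 45 min break → 11 h 14 min
Thu: 9:33 AM–8:43 PM = 11 h 10 min; less 45 min break → 10 h 25 min
Fri: 5:26 AM–1:12 PM = 7 h 46 min; less 45 min break → 7 h 1 min
Sat: 8:55 AM–6:12 PM = 9 h 17 min; less 45 min break → 8 h 32 min
Total worked: 56 h 42 min = 56.70 h.
Threshold 40 h → overtime 16 h 42 min, regular 40 h 0 min.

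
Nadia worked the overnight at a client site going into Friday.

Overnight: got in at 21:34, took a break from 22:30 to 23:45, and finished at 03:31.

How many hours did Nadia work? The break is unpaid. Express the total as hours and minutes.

Overnight: 21:34 → midnight = 2 h 26 min; midnight → 03:31 = 3 h 31 min; span 5 h 57 min; less 75 min break → 4 h 42 min

4 h 42 min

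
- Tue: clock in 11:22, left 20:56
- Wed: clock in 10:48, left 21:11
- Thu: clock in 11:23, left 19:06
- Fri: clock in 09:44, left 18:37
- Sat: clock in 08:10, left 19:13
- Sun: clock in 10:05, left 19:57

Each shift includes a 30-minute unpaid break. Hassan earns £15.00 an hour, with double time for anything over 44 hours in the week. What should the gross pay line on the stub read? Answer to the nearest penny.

£974.00

Tue: 11:22–20:56 = 9 h 34 min; less 30 min break → 9 h 4 min
Wed: 10:48–21:11 = 10 h 23 min; less 30 min break → 9 h 53 min
Thu: 11:23–19:06 = 7 h 43 min; less 30 min break → 7 h 13 min
Fri: 09:44–18:37 = 8 h 53 min; less 30 min break → 8 h 23 min
Sat: 08:10–19:13 = 11 h 3 min; less 30 min break → 10 h 33 min
Sun: 10:05–19:57 = 9 h 52 min; less 30 min break → 9 h 22 min
Total worked: 54 h 28 min = 3268 min.
Regular 44 h 0 min = 2640 min at £15.00/h; overtime 10 h 28 min = 628 min at £30.00/h.
Pay = (2640 × £15.00 + 628 × £30.00) ÷ 60 = £974.00.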